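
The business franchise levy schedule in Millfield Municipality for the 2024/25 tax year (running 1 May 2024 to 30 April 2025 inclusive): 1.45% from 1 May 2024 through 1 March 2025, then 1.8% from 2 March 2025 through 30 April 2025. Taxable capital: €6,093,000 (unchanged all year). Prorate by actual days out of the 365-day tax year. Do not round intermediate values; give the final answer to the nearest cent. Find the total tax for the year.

€91,854.06

1 May 2024 – 1 March 2025: 305 days at 1.45% → €6,093,000 × 1.45% × 305/365 = €73,825.4589
2 March – 30 April 2025: 60 days at 1.8% → €6,093,000 × 1.8% × 60/365 = €18,028.6027
Total = €91,854.0616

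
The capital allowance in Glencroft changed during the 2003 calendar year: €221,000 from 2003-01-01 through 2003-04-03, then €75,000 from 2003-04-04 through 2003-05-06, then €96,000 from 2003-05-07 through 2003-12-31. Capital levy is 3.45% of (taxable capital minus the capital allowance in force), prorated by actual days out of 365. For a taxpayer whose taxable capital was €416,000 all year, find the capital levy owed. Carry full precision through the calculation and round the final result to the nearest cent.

€10,006.70

2003-01-01 to 2003-04-03: 93 days, exemption €221,000 → (€416,000 − €221,000) × 3.45% × 93/365 = €1,714.1301
2003-04-04 to 2003-05-06: 33 days, exemption €75,000 → (€416,000 − €75,000) × 3.45% × 33/365 = €1,063.6397
2003-05-07 to 2003-12-31: 239 days, exemption €96,000 → (€416,000 − €96,000) × 3.45% × 239/365 = €7,228.9315
Total = €10,006.7014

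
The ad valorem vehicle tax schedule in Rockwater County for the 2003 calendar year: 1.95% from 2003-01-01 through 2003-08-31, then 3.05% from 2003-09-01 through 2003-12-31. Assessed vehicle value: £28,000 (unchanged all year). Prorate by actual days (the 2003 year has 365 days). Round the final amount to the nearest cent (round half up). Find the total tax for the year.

2003-01-01 to 2003-08-31: 243 days at 1.95% → £28,000 × 1.95% × 243/365 = £363.5014
2003-09-01 to 2003-12-31: 122 days at 3.05% → £28,000 × 3.05% × 122/365 = £285.4466
Total = £648.9479

£648.95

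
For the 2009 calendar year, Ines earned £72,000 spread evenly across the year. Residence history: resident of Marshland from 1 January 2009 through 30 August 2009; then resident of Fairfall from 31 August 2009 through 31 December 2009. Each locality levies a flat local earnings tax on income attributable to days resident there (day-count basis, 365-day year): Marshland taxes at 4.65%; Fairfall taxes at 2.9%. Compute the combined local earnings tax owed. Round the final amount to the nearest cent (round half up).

Marshland, 1 January – 30 August 2009: 242 days → £72,000 × 4.65% × 242/365 = £2,219.7699
Fairfall, 31 August – 31 December 2009: 123 days → £72,000 × 2.9% × 123/365 = £703.6274
Total = £2,923.3973

£2,923.40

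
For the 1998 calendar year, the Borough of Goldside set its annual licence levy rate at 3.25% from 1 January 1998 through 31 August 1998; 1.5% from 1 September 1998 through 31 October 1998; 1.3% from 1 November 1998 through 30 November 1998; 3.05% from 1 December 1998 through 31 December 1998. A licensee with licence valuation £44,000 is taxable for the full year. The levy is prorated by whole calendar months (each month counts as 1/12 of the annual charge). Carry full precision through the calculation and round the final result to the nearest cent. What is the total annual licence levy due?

1 January – 31 August 1998: 8 months at 3.25% → £44,000 × 3.25% × 8/12 = £953.3333
1 September – 31 October 1998: 2 months at 1.5% → £44,000 × 1.5% × 2/12 = £110.0000
1 November – 30 November 1998: 1 month at 1.3% → £44,000 × 1.3% × 1/12 = £47.6667
1 December – 31 December 1998: 1 month at 3.05% → £44,000 × 3.05% × 1/12 = £111.8333
Total = £1,222.8333

£1,222.83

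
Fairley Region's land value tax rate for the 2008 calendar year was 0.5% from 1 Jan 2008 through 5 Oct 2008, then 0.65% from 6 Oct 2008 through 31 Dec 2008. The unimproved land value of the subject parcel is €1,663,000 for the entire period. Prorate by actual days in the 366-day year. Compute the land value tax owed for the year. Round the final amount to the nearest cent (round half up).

€8,907.95

1 Jan – 5 Oct 2008: 279 days at 0.5% → €1,663,000 × 0.5% × 279/366 = €6,338.4836
6 Oct – 31 Dec 2008: 87 days at 0.65% → €1,663,000 × 0.65% × 87/366 = €2,569.4713
Total = €8,907.9549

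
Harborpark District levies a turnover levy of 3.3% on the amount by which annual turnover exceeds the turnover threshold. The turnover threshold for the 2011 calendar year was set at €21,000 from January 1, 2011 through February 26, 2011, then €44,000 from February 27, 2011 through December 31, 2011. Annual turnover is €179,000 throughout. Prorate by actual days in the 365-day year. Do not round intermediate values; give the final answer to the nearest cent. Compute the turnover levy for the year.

€4,573.53

January 1 – February 26, 2011: 57 days, exemption €21,000 → (€179,000 − €21,000) × 3.3% × 57/365 = €814.2411
February 27 – December 31, 2011: 308 days, exemption €44,000 → (€179,000 − €44,000) × 3.3% × 308/365 = €3,759.2877
Total = €4,573.5288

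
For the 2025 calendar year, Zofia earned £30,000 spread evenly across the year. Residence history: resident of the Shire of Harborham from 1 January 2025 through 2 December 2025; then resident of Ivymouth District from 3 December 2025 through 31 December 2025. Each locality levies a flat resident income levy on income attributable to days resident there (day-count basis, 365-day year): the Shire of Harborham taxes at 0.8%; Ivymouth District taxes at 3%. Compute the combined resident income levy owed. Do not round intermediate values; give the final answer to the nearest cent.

£292.44

The Shire of Harborham, 1 January – 2 December 2025: 336 days → £30,000 × 0.8% × 336/365 = £220.9315
Ivymouth District, 3 December – 31 December 2025: 29 days → £30,000 × 3% × 29/365 = £71.5068
Total = £292.4384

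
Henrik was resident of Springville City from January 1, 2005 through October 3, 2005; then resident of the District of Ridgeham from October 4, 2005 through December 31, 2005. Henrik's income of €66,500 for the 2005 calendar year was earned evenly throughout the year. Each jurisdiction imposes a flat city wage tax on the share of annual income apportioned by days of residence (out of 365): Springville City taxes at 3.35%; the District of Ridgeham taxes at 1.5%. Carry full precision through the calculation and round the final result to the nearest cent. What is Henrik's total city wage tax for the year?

Springville City, January 1 – October 3, 2005: 276 days → €66,500 × 3.35% × 276/365 = €1,684.5452
The District of Ridgeham, October 4 – December 31, 2005: 89 days → €66,500 × 1.5% × 89/365 = €243.2260
Total = €1,927.7712

€1,927.77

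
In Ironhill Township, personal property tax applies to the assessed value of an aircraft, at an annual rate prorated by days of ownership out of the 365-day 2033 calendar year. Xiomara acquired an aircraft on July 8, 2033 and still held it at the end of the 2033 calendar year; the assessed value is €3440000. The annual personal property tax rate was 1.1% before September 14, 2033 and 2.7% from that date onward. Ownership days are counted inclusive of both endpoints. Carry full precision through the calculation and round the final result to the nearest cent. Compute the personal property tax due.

€34786.41

July 8 – September 13, 2033: 68 days at 1.1% → €3440000 × 1.1% × 68/365 = €7049.6438
September 14 – December 31, 2033: 109 days at 2.7% → €3440000 × 2.7% × 109/365 = €27736.7671
Total = €34786.4110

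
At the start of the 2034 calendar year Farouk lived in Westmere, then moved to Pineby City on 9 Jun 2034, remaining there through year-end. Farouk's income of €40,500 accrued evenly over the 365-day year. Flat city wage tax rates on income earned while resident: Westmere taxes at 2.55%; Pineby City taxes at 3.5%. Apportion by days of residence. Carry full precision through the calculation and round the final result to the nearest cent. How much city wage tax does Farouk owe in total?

€1,249.90

Westmere, 1 Jan – 8 Jun 2034: 159 days → €40,500 × 2.55% × 159/365 = €449.8829
Pineby City, 9 Jun – 31 Dec 2034: 206 days → €40,500 × 3.5% × 206/365 = €800.0137
Total = €1,249.8966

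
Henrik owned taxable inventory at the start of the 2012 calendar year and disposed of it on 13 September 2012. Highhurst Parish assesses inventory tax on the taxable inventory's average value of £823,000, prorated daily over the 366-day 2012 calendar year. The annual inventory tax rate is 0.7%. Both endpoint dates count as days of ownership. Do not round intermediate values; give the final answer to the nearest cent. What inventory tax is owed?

Days held (1 January – 13 September 2012): 257 out of 366
Tax = £823,000 × 0.7% × 257/366 = £4,045.2923

£4,045.29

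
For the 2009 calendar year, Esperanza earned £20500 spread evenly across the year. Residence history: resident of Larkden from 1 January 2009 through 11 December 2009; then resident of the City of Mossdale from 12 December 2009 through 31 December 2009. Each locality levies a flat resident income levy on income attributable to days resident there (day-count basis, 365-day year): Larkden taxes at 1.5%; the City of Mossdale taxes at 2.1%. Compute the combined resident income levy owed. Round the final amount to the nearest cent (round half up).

Larkden, 1 January – 11 December 2009: 345 days → £20500 × 1.5% × 345/365 = £290.6507
The City of Mossdale, 12 December – 31 December 2009: 20 days → £20500 × 2.1% × 20/365 = £23.5890
Total = £314.2397

£314.24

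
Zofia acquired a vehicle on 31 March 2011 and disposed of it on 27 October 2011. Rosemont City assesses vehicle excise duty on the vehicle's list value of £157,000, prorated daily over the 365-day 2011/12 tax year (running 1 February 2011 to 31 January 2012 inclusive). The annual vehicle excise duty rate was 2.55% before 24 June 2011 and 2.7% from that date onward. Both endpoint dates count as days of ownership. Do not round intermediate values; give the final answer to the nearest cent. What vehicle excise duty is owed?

31 March – 23 June 2011: 85 days at 2.55% → £157,000 × 2.55% × 85/365 = £932.3219
24 June – 27 October 2011: 126 days at 2.7% → £157,000 × 2.7% × 126/365 = £1,463.3260
Total = £2,395.6479

£2,395.65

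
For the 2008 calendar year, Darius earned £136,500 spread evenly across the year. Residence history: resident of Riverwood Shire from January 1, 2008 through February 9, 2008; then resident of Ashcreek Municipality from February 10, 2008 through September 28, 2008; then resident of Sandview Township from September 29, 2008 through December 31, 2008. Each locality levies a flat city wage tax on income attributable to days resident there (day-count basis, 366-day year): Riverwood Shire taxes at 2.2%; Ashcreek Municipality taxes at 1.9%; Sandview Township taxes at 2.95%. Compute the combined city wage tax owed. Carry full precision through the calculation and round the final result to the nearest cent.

Riverwood Shire, January 1 – February 9, 2008: 40 days → £136,500 × 2.2% × 40/366 = £328.1967
Ashcreek Municipality, February 10 – September 28, 2008: 232 days → £136,500 × 1.9% × 232/366 = £1,643.9672
Sandview Township, September 29 – December 31, 2008: 94 days → £136,500 × 2.95% × 94/366 = £1,034.1926
Total = £3,006.3566

£3,006.36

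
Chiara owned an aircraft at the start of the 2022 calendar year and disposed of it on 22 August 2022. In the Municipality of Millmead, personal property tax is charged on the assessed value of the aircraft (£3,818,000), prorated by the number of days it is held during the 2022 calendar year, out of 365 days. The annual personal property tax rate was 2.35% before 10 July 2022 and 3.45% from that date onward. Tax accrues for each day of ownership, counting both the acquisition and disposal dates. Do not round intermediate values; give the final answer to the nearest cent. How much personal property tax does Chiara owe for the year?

1 January – 9 July 2022: 190 days at 2.35% → £3,818,000 × 2.35% × 190/365 = £46,705.1233
10 July – 22 August 2022: 44 days at 3.45% → £3,818,000 × 3.45% × 44/365 = £15,878.6959
Total = £62,583.8192

£62,583.82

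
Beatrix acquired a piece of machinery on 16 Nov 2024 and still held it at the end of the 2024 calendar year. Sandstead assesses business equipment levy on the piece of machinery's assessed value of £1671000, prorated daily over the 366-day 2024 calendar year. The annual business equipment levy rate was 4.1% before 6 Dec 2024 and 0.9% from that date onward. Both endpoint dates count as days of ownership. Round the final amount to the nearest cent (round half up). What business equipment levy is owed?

£4812.11

16 Nov – 5 Dec 2024: 20 days at 4.1% → £1671000 × 4.1% × 20/366 = £3743.7705
6 Dec – 31 Dec 2024: 26 days at 0.9% → £1671000 × 0.9% × 26/366 = £1068.3443
Total = £4812.1148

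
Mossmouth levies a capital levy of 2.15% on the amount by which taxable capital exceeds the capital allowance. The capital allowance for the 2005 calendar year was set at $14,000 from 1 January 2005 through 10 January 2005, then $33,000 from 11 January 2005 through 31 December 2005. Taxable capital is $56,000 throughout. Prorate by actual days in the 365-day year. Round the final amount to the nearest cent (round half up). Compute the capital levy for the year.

1 January – 10 January 2005: 10 days, exemption $14,000 → ($56,000 − $14,000) × 2.15% × 10/365 = $24.7397
11 January – 31 December 2005: 355 days, exemption $33,000 → ($56,000 − $33,000) × 2.15% × 355/365 = $480.9521
Total = $505.6918

$505.69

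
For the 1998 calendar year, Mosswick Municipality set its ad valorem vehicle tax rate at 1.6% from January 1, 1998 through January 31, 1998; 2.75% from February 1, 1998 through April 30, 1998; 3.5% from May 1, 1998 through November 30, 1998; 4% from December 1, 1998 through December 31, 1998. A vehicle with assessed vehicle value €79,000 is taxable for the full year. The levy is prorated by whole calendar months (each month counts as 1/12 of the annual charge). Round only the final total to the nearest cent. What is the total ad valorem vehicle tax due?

January 1 – January 31, 1998: 1 month at 1.6% → €79,000 × 1.6% × 1/12 = €105.3333
February 1 – April 30, 1998: 3 months at 2.75% → €79,000 × 2.75% × 3/12 = €543.1250
May 1 – November 30, 1998: 7 months at 3.5% → €79,000 × 3.5% × 7/12 = €1,612.9167
December 1 – December 31, 1998: 1 month at 4% → €79,000 × 4% × 1/12 = €263.3333
Total = €2,524.7083

€2,524.71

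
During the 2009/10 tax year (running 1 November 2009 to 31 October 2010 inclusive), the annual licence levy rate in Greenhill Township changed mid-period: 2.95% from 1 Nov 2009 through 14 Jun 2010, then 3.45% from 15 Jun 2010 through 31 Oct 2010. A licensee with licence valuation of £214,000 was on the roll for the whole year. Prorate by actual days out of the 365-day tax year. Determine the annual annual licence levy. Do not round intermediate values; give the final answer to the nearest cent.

£6,720.48

1 Nov 2009 – 14 Jun 2010: 226 days at 2.95% → £214,000 × 2.95% × 226/365 = £3,908.8712
15 Jun – 31 Oct 2010: 139 days at 3.45% → £214,000 × 3.45% × 139/365 = £2,811.6082
Total = £6,720.4795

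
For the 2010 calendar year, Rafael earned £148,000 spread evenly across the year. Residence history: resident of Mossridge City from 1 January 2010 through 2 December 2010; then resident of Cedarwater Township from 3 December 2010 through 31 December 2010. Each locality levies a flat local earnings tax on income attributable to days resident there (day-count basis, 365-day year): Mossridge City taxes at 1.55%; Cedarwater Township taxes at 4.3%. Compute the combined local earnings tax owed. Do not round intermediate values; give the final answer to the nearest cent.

Mossridge City, 1 January – 2 December 2010: 336 days → £148,000 × 1.55% × 336/365 = £2,111.7370
Cedarwater Township, 3 December – 31 December 2010: 29 days → £148,000 × 4.3% × 29/365 = £505.6329
Total = £2,617.3699

£2,617.37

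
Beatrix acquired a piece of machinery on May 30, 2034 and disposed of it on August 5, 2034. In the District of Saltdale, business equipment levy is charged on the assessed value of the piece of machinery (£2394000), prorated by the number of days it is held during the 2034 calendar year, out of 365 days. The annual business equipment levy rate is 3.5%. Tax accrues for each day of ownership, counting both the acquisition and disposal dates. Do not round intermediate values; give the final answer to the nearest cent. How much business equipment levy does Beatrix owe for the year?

Days held (May 30 – August 5, 2034): 68 out of 365
Tax = £2394000 × 3.5% × 68/365 = £15610.1918

£15610.19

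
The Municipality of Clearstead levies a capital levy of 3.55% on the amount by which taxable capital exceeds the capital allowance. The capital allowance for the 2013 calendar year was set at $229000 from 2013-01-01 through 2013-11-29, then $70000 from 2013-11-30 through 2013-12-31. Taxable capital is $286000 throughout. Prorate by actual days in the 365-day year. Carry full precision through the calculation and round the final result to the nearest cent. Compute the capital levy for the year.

$2518.36

2013-01-01 to 2013-11-29: 333 days, exemption $229000 → ($286000 − $229000) × 3.55% × 333/365 = $1846.0973
2013-11-30 to 2013-12-31: 32 days, exemption $70000 → ($286000 − $70000) × 3.55% × 32/365 = $672.2630
Total = $2518.3603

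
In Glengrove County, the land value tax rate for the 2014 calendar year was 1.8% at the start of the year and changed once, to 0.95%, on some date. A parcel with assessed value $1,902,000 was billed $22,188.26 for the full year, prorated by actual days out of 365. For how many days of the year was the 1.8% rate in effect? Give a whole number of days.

Let d = days at the first rate; then 365 − d days at the second rate.
$1,902,000 × [1.8%·d + 0.95%·(365−d)] / 365 = $22,188.26
Solving gives d = 93, so the new rate took effect on 4 April 2014.

93 days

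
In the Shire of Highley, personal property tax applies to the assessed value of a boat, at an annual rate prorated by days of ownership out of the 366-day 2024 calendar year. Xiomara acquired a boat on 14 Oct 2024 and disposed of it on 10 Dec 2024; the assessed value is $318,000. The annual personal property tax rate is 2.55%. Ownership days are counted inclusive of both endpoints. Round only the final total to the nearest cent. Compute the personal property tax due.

$1,285.03

Days held (14 Oct – 10 Dec 2024): 58 out of 366
Tax = $318,000 × 2.55% × 58/366 = $1,285.0328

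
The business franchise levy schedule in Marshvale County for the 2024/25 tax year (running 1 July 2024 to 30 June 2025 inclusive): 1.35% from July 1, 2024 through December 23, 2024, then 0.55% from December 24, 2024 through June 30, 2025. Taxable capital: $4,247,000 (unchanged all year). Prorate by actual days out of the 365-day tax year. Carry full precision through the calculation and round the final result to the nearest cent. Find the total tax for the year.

July 1 – December 23, 2024: 176 days at 1.35% → $4,247,000 × 1.35% × 176/365 = $27,646.2247
December 24, 2024 – June 30, 2025: 189 days at 0.55% → $4,247,000 × 0.55% × 189/365 = $12,095.2233
Total = $39,741.4479

$39,741.45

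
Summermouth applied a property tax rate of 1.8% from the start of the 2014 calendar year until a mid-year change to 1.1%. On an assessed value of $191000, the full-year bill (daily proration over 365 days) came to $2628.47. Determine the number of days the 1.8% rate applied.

Let d = days at the first rate; then 365 − d days at the second rate.
$191000 × [1.8%·d + 1.1%·(365−d)] / 365 = $2628.47
Solving gives d = 144, so the new rate took effect on 25 May 2014.

144 days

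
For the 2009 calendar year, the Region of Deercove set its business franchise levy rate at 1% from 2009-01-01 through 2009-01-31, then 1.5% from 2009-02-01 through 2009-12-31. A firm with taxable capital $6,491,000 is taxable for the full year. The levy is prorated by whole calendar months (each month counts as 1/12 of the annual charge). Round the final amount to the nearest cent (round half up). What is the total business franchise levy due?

2009-01-01 to 2009-01-31: 1 month at 1% → $6,491,000 × 1% × 1/12 = $5,409.1667
2009-02-01 to 2009-12-31: 11 months at 1.5% → $6,491,000 × 1.5% × 11/12 = $89,251.2500
Total = $94,660.4167

$94,660.42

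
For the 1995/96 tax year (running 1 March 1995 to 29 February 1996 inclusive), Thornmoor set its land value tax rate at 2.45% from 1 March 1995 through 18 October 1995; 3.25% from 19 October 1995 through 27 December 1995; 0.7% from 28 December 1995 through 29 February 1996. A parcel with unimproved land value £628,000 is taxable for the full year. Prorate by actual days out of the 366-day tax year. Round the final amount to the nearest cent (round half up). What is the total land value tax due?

1 March – 18 October 1995: 232 days at 2.45% → £628,000 × 2.45% × 232/366 = £9,752.8743
19 October – 27 December 1995: 70 days at 3.25% → £628,000 × 3.25% × 70/366 = £3,903.5519
28 December 1995 – 29 February 1996: 64 days at 0.7% → £628,000 × 0.7% × 64/366 = £768.6995
Total = £14,425.1257

£14,425.13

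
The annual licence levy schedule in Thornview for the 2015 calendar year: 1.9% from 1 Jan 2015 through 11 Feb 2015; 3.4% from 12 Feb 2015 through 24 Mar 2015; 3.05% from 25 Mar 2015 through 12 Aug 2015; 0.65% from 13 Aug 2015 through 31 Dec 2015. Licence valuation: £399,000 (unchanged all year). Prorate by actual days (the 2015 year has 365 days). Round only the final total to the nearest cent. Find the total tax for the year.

£8,099.15

1 Jan – 11 Feb 2015: 42 days at 1.9% → £399,000 × 1.9% × 42/365 = £872.3342
12 Feb – 24 Mar 2015: 41 days at 3.4% → £399,000 × 3.4% × 41/365 = £1,523.8521
25 Mar – 12 Aug 2015: 141 days at 3.05% → £399,000 × 3.05% × 141/365 = £4,701.0945
13 Aug – 31 Dec 2015: 141 days at 0.65% → £399,000 × 0.65% × 141/365 = £1,001.8726
Total = £8,099.1534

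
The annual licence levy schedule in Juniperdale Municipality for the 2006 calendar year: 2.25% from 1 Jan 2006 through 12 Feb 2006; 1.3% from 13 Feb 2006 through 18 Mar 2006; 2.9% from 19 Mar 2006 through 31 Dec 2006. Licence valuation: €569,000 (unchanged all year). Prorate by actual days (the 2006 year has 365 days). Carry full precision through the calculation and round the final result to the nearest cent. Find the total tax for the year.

€15,217.24

1 Jan – 12 Feb 2006: 43 days at 2.25% → €569,000 × 2.25% × 43/365 = €1,508.2397
13 Feb – 18 Mar 2006: 34 days at 1.3% → €569,000 × 1.3% × 34/365 = €689.0356
19 Mar – 31 Dec 2006: 288 days at 2.9% → €569,000 × 2.9% × 288/365 = €13,019.9671
Total = €15,217.2425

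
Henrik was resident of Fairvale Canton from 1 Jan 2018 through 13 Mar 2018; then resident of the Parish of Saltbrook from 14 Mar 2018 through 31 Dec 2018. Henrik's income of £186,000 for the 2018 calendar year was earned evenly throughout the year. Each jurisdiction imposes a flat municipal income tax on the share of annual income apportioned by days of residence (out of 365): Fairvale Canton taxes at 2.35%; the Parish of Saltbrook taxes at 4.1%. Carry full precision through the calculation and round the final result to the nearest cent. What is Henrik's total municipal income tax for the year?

Fairvale Canton, 1 Jan – 13 Mar 2018: 72 days → £186,000 × 2.35% × 72/365 = £862.2247
The Parish of Saltbrook, 14 Mar – 31 Dec 2018: 293 days → £186,000 × 4.1% × 293/365 = £6,121.6932
Total = £6,983.9178

£6,983.92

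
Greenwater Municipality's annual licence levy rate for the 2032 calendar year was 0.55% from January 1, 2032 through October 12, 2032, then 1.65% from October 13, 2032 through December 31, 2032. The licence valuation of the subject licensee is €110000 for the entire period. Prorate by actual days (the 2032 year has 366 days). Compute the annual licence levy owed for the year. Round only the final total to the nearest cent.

€869.48

January 1 – October 12, 2032: 286 days at 0.55% → €110000 × 0.55% × 286/366 = €472.7596
October 13 – December 31, 2032: 80 days at 1.65% → €110000 × 1.65% × 80/366 = €396.7213
Total = €869.4809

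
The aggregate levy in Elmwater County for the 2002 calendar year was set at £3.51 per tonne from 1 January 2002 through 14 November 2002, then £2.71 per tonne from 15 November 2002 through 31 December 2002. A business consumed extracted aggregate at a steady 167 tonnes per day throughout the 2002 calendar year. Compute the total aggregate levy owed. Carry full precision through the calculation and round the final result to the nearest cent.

1 January – 14 November 2002: 318 days × 167 tonnes/day = 53,106 tonnes at £3.51/tonne → £186,402.06
15 November – 31 December 2002: 47 days × 167 tonnes/day = 7,849 tonnes at £2.71/tonne → £21,270.79

£207,672.85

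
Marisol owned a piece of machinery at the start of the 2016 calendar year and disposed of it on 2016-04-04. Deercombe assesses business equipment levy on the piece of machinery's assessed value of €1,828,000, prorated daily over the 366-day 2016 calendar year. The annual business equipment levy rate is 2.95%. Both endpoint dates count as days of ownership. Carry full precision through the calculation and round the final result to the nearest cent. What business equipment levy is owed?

€13,997.19

Days held (2016-01-01 to 2016-04-04): 95 out of 366
Tax = €1,828,000 × 2.95% × 95/366 = €13,997.1858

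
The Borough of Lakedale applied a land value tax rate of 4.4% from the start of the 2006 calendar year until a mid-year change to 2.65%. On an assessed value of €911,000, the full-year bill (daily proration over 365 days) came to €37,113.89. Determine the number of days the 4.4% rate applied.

297 days

Let d = days at the first rate; then 365 − d days at the second rate.
€911,000 × [4.4%·d + 2.65%·(365−d)] / 365 = €37,113.89
Solving gives d = 297, so the new rate took effect on October 25, 2006.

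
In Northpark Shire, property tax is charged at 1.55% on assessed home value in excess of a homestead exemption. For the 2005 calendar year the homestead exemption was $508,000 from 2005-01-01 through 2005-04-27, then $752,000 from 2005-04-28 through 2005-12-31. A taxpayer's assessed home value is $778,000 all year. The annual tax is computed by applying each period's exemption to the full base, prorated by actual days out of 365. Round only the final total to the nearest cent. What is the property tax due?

$1,615.31

2005-01-01 to 2005-04-27: 117 days, exemption $508,000 → ($778,000 − $508,000) × 1.55% × 117/365 = $1,341.4932
2005-04-28 to 2005-12-31: 248 days, exemption $752,000 → ($778,000 − $752,000) × 1.55% × 248/365 = $273.8192
Total = $1,615.3123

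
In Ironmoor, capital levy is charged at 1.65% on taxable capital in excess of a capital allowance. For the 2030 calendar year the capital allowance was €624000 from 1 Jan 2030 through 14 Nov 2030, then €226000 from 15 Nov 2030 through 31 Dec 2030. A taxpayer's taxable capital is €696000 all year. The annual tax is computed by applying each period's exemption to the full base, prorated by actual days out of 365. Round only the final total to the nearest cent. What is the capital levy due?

1 Jan – 14 Nov 2030: 318 days, exemption €624000 → (€696000 − €624000) × 1.65% × 318/365 = €1035.0247
15 Nov – 31 Dec 2030: 47 days, exemption €226000 → (€696000 − €226000) × 1.65% × 47/365 = €998.5890
Total = €2033.6137

€2033.61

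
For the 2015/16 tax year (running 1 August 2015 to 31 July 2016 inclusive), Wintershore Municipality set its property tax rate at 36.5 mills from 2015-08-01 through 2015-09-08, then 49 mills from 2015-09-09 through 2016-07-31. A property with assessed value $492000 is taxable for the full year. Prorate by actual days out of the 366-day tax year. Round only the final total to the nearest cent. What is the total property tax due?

2015-08-01 to 2015-09-08: 39 days at 36.5 mills → $492000 × 3.65% × 39/366 = $1913.5574
2015-09-09 to 2016-07-31: 327 days at 49 mills → $492000 × 4.9% × 327/366 = $21539.1148
Total = $23452.6721

$23452.67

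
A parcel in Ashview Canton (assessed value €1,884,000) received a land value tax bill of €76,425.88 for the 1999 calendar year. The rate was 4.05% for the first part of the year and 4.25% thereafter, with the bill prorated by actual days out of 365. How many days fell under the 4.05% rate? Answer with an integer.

Let d = days at the first rate; then 365 − d days at the second rate.
€1,884,000 × [4.05%·d + 4.25%·(365−d)] / 365 = €76,425.88
Solving gives d = 353, so the new rate took effect on December 20, 1999.

353 days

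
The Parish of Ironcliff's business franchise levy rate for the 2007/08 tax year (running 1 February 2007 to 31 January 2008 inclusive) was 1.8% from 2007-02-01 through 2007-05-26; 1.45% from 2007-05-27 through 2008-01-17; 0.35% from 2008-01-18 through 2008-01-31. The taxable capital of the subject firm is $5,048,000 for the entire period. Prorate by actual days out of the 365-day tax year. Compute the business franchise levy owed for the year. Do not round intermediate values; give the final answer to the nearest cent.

2007-02-01 to 2007-05-26: 115 days at 1.8% → $5,048,000 × 1.8% × 115/365 = $28,628.3836
2007-05-27 to 2008-01-17: 236 days at 1.45% → $5,048,000 × 1.45% × 236/365 = $47,326.7288
2008-01-18 to 2008-01-31: 14 days at 0.35% → $5,048,000 × 0.35% × 14/365 = $677.6767
Total = $76,632.7890

$76,632.79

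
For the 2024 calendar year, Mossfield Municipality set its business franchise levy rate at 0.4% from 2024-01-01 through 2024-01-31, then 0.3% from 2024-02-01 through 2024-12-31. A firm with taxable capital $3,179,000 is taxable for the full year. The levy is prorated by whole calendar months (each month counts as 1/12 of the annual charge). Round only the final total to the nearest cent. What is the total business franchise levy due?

2024-01-01 to 2024-01-31: 1 month at 0.4% → $3,179,000 × 0.4% × 1/12 = $1,059.6667
2024-02-01 to 2024-12-31: 11 months at 0.3% → $3,179,000 × 0.3% × 11/12 = $8,742.2500
Total = $9,801.9167

$9,801.92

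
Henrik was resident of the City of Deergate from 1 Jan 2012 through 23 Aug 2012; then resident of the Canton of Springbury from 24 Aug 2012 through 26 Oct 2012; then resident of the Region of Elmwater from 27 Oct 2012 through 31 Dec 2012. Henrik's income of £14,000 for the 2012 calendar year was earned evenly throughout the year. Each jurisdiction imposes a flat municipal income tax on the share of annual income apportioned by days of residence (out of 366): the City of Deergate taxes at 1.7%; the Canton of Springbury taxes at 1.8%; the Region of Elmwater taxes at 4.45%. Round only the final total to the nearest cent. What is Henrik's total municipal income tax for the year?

The City of Deergate, 1 Jan – 23 Aug 2012: 236 days → £14,000 × 1.7% × 236/366 = £153.4645
The Canton of Springbury, 24 Aug – 26 Oct 2012: 64 days → £14,000 × 1.8% × 64/366 = £44.0656
The Region of Elmwater, 27 Oct – 31 Dec 2012: 66 days → £14,000 × 4.45% × 66/366 = £112.3443
Total = £309.8743

£309.87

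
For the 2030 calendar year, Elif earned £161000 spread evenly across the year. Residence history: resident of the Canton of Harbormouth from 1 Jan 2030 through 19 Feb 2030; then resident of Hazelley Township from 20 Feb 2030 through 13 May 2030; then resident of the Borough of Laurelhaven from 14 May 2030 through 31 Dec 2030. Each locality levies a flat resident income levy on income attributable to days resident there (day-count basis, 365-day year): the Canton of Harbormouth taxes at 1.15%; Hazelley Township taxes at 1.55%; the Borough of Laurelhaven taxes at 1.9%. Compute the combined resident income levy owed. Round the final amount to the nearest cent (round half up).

The Canton of Harbormouth, 1 Jan – 19 Feb 2030: 50 days → £161000 × 1.15% × 50/365 = £253.6301
Hazelley Township, 20 Feb – 13 May 2030: 83 days → £161000 × 1.55% × 83/365 = £567.4699
The Borough of Laurelhaven, 14 May – 31 Dec 2030: 232 days → £161000 × 1.9% × 232/365 = £1944.3507
Total = £2765.4507

£2765.45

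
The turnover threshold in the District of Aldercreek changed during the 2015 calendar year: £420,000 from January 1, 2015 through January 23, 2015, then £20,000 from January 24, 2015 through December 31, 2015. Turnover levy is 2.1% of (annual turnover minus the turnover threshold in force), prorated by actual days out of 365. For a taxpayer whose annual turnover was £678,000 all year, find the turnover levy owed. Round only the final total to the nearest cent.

£13,288.68

January 1 – January 23, 2015: 23 days, exemption £420,000 → (£678,000 − £420,000) × 2.1% × 23/365 = £341.4082
January 24 – December 31, 2015: 342 days, exemption £20,000 → (£678,000 − £20,000) × 2.1% × 342/365 = £12,947.2767
Total = £13,288.6849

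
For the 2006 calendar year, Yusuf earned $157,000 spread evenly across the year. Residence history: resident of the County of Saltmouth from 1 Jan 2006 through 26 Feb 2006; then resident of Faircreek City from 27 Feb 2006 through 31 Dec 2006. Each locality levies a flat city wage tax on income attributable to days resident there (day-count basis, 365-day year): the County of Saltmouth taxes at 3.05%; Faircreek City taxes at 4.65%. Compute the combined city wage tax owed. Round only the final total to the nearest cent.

$6,908.22

The County of Saltmouth, 1 Jan – 26 Feb 2006: 57 days → $157,000 × 3.05% × 57/365 = $747.7932
Faircreek City, 27 Feb – 31 Dec 2006: 308 days → $157,000 × 4.65% × 308/365 = $6,160.4219
Total = $6,908.2151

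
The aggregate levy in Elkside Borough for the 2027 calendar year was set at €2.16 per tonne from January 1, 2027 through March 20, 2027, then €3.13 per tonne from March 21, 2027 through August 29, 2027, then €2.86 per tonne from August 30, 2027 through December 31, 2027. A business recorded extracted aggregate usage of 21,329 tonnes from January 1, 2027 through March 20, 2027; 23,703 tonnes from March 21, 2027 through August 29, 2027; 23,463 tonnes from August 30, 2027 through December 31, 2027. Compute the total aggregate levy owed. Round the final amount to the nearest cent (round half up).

€187,365.21

January 1 – March 20, 2027: 21,329 tonnes at €2.16/tonne → €46,070.64
March 21 – August 29, 2027: 23,703 tonnes at €3.13/tonne → €74,190.39
August 30 – December 31, 2027: 23,463 tonnes at €2.86/tonne → €67,104.18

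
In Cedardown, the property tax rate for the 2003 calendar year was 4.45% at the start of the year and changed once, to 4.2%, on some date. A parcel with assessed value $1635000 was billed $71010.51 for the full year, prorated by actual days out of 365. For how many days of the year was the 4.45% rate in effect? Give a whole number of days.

Let d = days at the first rate; then 365 − d days at the second rate.
$1635000 × [4.45%·d + 4.2%·(365−d)] / 365 = $71010.51
Solving gives d = 209, so the new rate took effect on July 29, 2003.

209 days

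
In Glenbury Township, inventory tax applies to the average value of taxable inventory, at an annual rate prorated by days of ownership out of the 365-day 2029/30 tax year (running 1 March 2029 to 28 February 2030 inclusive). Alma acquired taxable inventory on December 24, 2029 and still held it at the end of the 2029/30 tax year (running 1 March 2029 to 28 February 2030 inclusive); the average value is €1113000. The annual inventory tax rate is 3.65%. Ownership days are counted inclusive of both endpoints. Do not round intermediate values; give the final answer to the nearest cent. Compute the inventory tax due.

€7457.10

Days held (December 24, 2029 – February 28, 2030): 67 out of 365
Tax = €1113000 × 3.65% × 67/365 = €7457.1000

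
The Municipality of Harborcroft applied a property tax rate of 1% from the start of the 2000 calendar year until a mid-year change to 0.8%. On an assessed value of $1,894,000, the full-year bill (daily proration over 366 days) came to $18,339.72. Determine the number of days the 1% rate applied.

Let d = days at the first rate; then 366 − d days at the second rate.
$1,894,000 × [1%·d + 0.8%·(366−d)] / 366 = $18,339.72
Solving gives d = 308, so the new rate took effect on 4 November 2000.

308 days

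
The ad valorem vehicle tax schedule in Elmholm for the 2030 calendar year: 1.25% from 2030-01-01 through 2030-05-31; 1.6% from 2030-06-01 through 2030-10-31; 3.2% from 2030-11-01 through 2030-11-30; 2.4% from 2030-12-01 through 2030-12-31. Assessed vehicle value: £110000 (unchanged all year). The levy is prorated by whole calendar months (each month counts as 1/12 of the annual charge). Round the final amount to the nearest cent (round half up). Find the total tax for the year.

2030-01-01 to 2030-05-31: 5 months at 1.25% → £110000 × 1.25% × 5/12 = £572.9167
2030-06-01 to 2030-10-31: 5 months at 1.6% → £110000 × 1.6% × 5/12 = £733.3333
2030-11-01 to 2030-11-30: 1 month at 3.2% → £110000 × 3.2% × 1/12 = £293.3333
2030-12-01 to 2030-12-31: 1 month at 2.4% → £110000 × 2.4% × 1/12 = £220.0000
Total = £1819.5833

£1819.58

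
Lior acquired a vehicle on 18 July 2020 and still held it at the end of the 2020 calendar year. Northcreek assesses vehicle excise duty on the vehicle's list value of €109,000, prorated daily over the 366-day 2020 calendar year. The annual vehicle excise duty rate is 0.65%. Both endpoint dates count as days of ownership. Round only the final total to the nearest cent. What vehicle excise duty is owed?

€323.28

Days held (18 July – 31 December 2020): 167 out of 366
Tax = €109,000 × 0.65% × 167/366 = €323.2773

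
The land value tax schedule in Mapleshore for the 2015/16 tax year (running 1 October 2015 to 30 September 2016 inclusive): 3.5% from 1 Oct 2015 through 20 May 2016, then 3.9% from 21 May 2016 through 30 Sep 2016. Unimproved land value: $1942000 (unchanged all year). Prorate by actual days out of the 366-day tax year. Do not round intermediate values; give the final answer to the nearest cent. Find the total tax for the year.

$70792.80

1 Oct 2015 – 20 May 2016: 233 days at 3.5% → $1942000 × 3.5% × 233/366 = $43270.5191
21 May – 30 Sep 2016: 133 days at 3.9% → $1942000 × 3.9% × 133/366 = $27522.2787
Total = $70792.7978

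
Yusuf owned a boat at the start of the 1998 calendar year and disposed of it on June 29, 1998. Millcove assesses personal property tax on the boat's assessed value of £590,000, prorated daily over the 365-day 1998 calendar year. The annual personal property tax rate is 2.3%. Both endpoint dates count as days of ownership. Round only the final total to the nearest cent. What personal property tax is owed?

Days held (January 1 – June 29, 1998): 180 out of 365
Tax = £590,000 × 2.3% × 180/365 = £6,692.0548

£6,692.05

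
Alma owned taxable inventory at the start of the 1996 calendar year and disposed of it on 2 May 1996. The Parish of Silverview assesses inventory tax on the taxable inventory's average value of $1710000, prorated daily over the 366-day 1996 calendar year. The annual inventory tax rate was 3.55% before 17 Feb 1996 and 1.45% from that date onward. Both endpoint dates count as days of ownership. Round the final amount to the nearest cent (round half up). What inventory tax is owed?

1 Jan – 16 Feb 1996: 47 days at 3.55% → $1710000 × 3.55% × 47/366 = $7795.4508
17 Feb – 2 May 1996: 76 days at 1.45% → $1710000 × 1.45% × 76/366 = $5148.6885
Total = $12944.1393

$12944.14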